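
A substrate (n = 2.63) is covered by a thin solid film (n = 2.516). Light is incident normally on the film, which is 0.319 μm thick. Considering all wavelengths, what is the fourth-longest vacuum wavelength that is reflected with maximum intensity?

Ray reflecting at the top interface goes from n = 1.0 toward n = 2.516: a half-wave phase shift.
Bottom surface (2.516 → 2.63): reflection off a higher-index medium gives a half-wave phase shift.
The two reflections carry the same phase change, so no net offset.
So the condition for constructive reflection is 2 n t = m λ.
λ = 2 n t / m. The fourth-longest wavelength is m = 4: λ = 2 × 2.516 × 319 / 4.00 = 401 nm.

401 nm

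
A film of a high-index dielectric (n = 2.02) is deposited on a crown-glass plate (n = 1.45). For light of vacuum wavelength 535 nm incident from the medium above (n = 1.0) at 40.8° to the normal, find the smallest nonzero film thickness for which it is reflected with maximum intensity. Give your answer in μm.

0.0700 μm

Top surface (1.0 → 2.02): reflection off a higher-index medium gives a half-wave phase shift.
Bottom surface (2.02 → 1.45): reflection off a lower-index medium gives no phase shift.
Net: one phase inversion between the two reflected rays.
For bright reflection here: 2 n t cos θ_r = (m + ½) λ.
Snell's law: 1.0 sin 40.8° = 2.02 sin θ_r → sin θ_r = 0.323, cos θ_r = 0.946.
Minimum at m = 0: t = λ / (4 n cos θ_r) = 535 / (4 × 2.02 × 0.946) = 70.0 nm.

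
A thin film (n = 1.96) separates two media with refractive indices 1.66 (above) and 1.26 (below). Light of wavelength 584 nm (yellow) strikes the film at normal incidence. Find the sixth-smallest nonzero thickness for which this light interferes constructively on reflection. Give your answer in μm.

Top surface (1.66 → 1.96): reflection off a higher-index medium gives a half-wave phase shift.
At the lower boundary (n = 1.96 to n = 1.26) the reflected ray undergoes no phase shift.
Exactly one π shift → a net half-wave offset.
So the condition for constructive reflection is 2 n t = (m + ½) λ.
The sixth-smallest nonzero thickness corresponds to m = 5: t = (m + ½) λ / (2 n) = 5.50 × 584 / (2 × 1.96) = 819 nm.

0.819 μm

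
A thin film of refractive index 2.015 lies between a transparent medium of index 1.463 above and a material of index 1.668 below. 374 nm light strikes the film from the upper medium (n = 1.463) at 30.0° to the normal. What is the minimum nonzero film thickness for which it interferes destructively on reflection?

Ray reflecting at the top interface goes from n = 1.463 toward n = 2.015: a half-wave phase shift.
Bottom surface (2.015 → 1.668): reflection off a lower-index medium gives no phase shift.
The two reflections differ by half a wavelength.
For dark reflection here: 2 n t cos θ_r = m λ.
Snell's law: 1.463 sin 30.0° = 2.015 sin θ_r → sin θ_r = 0.363, cos θ_r = 0.932.
Minimum nonzero at m = 1: t = λ / (2 n cos θ_r) = 374 / (2 × 2.015 × 0.932) = 99.6 nm.

99.6 nm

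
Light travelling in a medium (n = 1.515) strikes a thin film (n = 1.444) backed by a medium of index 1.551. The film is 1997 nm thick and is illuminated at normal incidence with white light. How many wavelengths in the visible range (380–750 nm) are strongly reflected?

At the upper boundary (n = 1.515 to n = 1.444) the reflected ray undergoes no phase shift.
Ray reflecting at the bottom interface goes from n = 1.444 toward n = 1.551: a half-wave phase shift.
Exactly one π shift → a net half-wave offset.
For maximum reflection here: 2 n t = (m + ½) λ.
λ = 2 n t / (m + ½) = 5767 / (m + ½) nm.
m=7: 769 nm (IR); m=8: 679 nm (visible); m=9: 607 nm (visible); m=10: 549 nm (visible); m=11: 502 nm (visible); m=12: 461 nm (visible); m=13: 427 nm (visible); m=14: 398 nm (visible); m=15: 372 nm (UV).

7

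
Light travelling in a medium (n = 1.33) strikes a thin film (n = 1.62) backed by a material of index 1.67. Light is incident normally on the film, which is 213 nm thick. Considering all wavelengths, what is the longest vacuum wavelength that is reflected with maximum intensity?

690 nm

Ray reflecting at the top interface goes from n = 1.33 toward n = 1.62: a half-wave phase shift.
At the lower boundary (n = 1.62 to n = 1.67) the reflected ray undergoes a half-wave phase shift.
Zero or two π shifts → no net half-wave offset.
So the condition for constructive reflection is 2 n t = m λ.
λ = 2 n t / m. The longest wavelength is m = 1: λ = 2 × 1.62 × 213 / 1.00 = 690 nm.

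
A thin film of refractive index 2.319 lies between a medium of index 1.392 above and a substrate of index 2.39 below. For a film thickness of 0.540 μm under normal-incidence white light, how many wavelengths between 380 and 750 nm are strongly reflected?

At the upper boundary (n = 1.392 to n = 2.319) the reflected ray undergoes a half-wave phase shift.
At the lower boundary (n = 2.319 to n = 2.39) the reflected ray undergoes a half-wave phase shift.
Zero or two π shifts → no net half-wave offset.
So the condition for constructive reflection is 2 n t = m λ.
λ = 2 n t / m = 2505 / m nm.
m=3: 835 nm (IR); m=4: 626 nm (visible); m=5: 501 nm (visible); m=6: 417 nm (visible); m=7: 358 nm (UV).

3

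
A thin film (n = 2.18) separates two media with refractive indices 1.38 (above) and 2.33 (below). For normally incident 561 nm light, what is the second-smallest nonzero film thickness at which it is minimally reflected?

At the upper boundary (n = 1.38 to n = 2.18) the reflected ray undergoes a half-wave phase shift.
Bottom surface (2.18 → 2.33): reflection off a higher-index medium gives a half-wave phase shift.
Zero or two π shifts → no net half-wave offset.
So the condition for destructive reflection is 2 n t = (m + ½) λ.
The second-smallest nonzero thickness corresponds to m = 1: t = (m + ½) λ / (2 n) = 1.50 × 561 / (2 × 2.18) = 193 nm.

193 nm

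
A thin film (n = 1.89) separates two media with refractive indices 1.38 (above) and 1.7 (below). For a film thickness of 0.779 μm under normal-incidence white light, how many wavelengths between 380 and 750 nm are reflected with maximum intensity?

Top surface (1.38 → 1.89): reflection off a higher-index medium gives a half-wave phase shift.
At the lower boundary (n = 1.89 to n = 1.7) the reflected ray undergoes no phase shift.
Exactly one π shift → a net half-wave offset.
So the condition for constructive reflection is 2 n t = (m + ½) λ.
λ = 2 n t / (m + ½) = 2945 / (m + ½) nm.
m=3: 841 nm (IR); m=4: 654 nm (visible); m=5: 535 nm (visible); m=6: 453 nm (visible); m=7: 393 nm (visible); m=8: 346 nm (UV).

4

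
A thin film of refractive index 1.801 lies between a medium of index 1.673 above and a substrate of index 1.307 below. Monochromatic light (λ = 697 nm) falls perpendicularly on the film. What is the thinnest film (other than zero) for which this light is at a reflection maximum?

96.8 nm

Ray reflecting at the top interface goes from n = 1.673 toward n = 1.801: a half-wave phase shift.
At the lower boundary (n = 1.801 to n = 1.307) the reflected ray undergoes no phase shift.
Exactly one π shift → a net half-wave offset.
For maximum reflection here: 2 n t = (m + ½) λ.
Minimum at m = 0: t = λ / (4 n) = 697 / (4 × 1.801) = 96.8 nm.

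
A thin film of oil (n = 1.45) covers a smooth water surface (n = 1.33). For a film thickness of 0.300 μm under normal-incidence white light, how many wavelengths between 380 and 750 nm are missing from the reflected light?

Ray reflecting at the top interface goes from n = 1.0 toward n = 1.45: a half-wave phase shift.
Bottom surface (1.45 → 1.33): reflection off a lower-index medium gives no phase shift.
Exactly one π shift → a net half-wave offset.
So the condition for destructive reflection is 2 n t = m λ.
λ = 2 n t / m = 870 / m nm.
m=1: 870 nm (IR); m=2: 435 nm (visible); m=3: 290 nm (UV).

1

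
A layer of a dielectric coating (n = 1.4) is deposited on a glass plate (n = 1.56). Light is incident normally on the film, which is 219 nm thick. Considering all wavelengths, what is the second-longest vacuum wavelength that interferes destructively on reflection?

At the upper boundary (n = 1.0 to n = 1.4) the reflected ray undergoes a half-wave phase shift.
Bottom surface (1.4 → 1.56): reflection off a higher-index medium gives a half-wave phase shift.
The two reflections carry the same phase change, so no net offset.
For dark reflection here: 2 n t = (m + ½) λ.
λ = 2 n t / (m + ½). The second-longest wavelength is m = 1: λ = 2 × 1.4 × 219 / 1.50 = 409 nm.

409 nm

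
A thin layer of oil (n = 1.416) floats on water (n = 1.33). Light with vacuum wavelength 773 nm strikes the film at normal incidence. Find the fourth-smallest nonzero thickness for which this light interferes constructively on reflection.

Ray reflecting at the top interface goes from n = 1.0 toward n = 1.416: a half-wave phase shift.
Ray reflecting at the bottom interface goes from n = 1.416 toward n = 1.33: no phase shift.
Net: one phase inversion between the two reflected rays.
With one net inversion, constructive interference in reflection requires 2 n t = (m + ½) λ.
The fourth-smallest nonzero thickness corresponds to m = 3: t = (m + ½) λ / (2 n) = 3.50 × 773 / (2 × 1.416) = 955 nm.

955 nm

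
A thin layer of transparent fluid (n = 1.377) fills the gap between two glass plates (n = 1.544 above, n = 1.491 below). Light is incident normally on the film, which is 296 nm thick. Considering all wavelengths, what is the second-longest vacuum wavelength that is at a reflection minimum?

408 nm

Ray reflecting at the top interface goes from n = 1.544 toward n = 1.377: no phase shift.
At the lower boundary (n = 1.377 to n = 1.491) the reflected ray undergoes a half-wave phase shift.
The two reflections differ by half a wavelength.
So the condition for destructive reflection is 2 n t = m λ.
λ = 2 n t / m. The second-longest wavelength is m = 2: λ = 2 × 1.377 × 296 / 2.00 = 408 nm.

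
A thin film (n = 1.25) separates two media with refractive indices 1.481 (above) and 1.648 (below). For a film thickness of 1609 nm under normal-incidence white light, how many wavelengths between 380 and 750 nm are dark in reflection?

5

Top surface (1.481 → 1.25): reflection off a lower-index medium gives no phase shift.
At the lower boundary (n = 1.25 to n = 1.648) the reflected ray undergoes a half-wave phase shift.
Net: one phase inversion between the two reflected rays.
So the condition for destructive reflection is 2 n t = m λ.
λ = 2 n t / m = 4023 / m nm.
m=5: 805 nm (IR); m=6: 670 nm (visible); m=7: 575 nm (visible); m=8: 503 nm (visible); m=9: 447 nm (visible); m=10: 402 nm (visible); m=11: 366 nm (UV).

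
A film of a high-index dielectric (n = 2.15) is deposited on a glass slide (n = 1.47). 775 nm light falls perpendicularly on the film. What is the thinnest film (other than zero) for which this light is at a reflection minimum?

180 nm

At the upper boundary (n = 1.0 to n = 2.15) the reflected ray undergoes a half-wave phase shift.
Ray reflecting at the bottom interface goes from n = 2.15 toward n = 1.47: no phase shift.
Exactly one π shift → a net half-wave offset.
For minimum reflection here: 2 n t = m λ.
Minimum nonzero at m = 1: t = λ / (2 n) = 775 / (2 × 2.15) = 180 nm.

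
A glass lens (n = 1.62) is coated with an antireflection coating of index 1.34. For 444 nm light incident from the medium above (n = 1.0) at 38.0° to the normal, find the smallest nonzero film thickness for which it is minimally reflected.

93.3 nm

Ray reflecting at the top interface goes from n = 1.0 toward n = 1.34: a half-wave phase shift.
At the lower boundary (n = 1.34 to n = 1.62) the reflected ray undergoes a half-wave phase shift.
Zero or two π shifts → no net half-wave offset.
With no net inversion, destructive interference in reflection requires 2 n t cos θ_r = (m + ½) λ.
Snell's law: 1.0 sin 38.0° = 1.34 sin θ_r → sin θ_r = 0.459, cos θ_r = 0.888.
Minimum at m = 0: t = λ / (4 n cos θ_r) = 444 / (4 × 1.34 × 0.888) = 93.3 nm.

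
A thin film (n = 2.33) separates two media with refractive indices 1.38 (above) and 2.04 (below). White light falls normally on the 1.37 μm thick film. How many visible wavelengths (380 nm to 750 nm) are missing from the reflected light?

Top surface (1.38 → 2.33): reflection off a higher-index medium gives a half-wave phase shift.
Bottom surface (2.33 → 2.04): reflection off a lower-index medium gives no phase shift.
The two reflections differ by half a wavelength.
So the condition for destructive reflection is 2 n t = m λ.
λ = 2 n t / m = 6384 / m nm.
m=8: 798 nm (IR); m=9: 709 nm (visible); m=10: 638 nm (visible); m=11: 580 nm (visible); m=12: 532 nm (visible); m=13: 491 nm (visible); m=14: 456 nm (visible); m=15: 426 nm (visible); m=16: 399 nm (visible); m=17: 376 nm (UV).

8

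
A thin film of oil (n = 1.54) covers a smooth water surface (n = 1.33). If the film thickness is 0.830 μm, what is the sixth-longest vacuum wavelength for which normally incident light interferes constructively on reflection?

465 nm

Ray reflecting at the top interface goes from n = 1.0 toward n = 1.54: a half-wave phase shift.
Bottom surface (1.54 → 1.33): reflection off a lower-index medium gives no phase shift.
Net: one phase inversion between the two reflected rays.
For bright reflection here: 2 n t = (m + ½) λ.
λ = 2 n t / (m + ½). The sixth-longest wavelength is m = 5: λ = 2 × 1.54 × 830 / 5.50 = 465 nm.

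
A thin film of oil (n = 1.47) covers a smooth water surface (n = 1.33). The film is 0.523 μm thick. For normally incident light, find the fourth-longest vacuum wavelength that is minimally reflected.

Top surface (1.0 → 1.47): reflection off a higher-index medium gives a half-wave phase shift.
Bottom surface (1.47 → 1.33): reflection off a lower-index medium gives no phase shift.
Net: one phase inversion between the two reflected rays.
For minimum reflection here: 2 n t = m λ.
λ = 2 n t / m. The fourth-longest wavelength is m = 4: λ = 2 × 1.47 × 523 / 4.00 = 384 nm.

384 nm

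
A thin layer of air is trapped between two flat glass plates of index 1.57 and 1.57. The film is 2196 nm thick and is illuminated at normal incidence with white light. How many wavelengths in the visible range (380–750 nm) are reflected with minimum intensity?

Ray reflecting at the top interface goes from n = 1.57 toward n = 1.0: no phase shift.
Ray reflecting at the bottom interface goes from n = 1.0 toward n = 1.57: a half-wave phase shift.
Net: one phase inversion between the two reflected rays.
With one net inversion, destructive interference in reflection requires 2 n t = m λ.
λ = 2 n t / m = 4392 / m nm.
m=5: 878 nm (IR); m=6: 732 nm (visible); m=7: 627 nm (visible); m=8: 549 nm (visible); m=9: 488 nm (visible); m=10: 439 nm (visible); m=11: 399 nm (visible); m=12: 366 nm (UV).

6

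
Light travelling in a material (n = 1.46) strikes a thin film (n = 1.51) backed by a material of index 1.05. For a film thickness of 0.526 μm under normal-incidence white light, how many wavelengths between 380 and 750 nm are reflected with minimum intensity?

Top surface (1.46 → 1.51): reflection off a higher-index medium gives a half-wave phase shift.
At the lower boundary (n = 1.51 to n = 1.05) the reflected ray undergoes no phase shift.
Exactly one π shift → a net half-wave offset.
With one net inversion, destructive interference in reflection requires 2 n t = m λ.
λ = 2 n t / m = 1589 / m nm.
m=2: 794 nm (IR); m=3: 530 nm (visible); m=4: 397 nm (visible); m=5: 318 nm (UV).

2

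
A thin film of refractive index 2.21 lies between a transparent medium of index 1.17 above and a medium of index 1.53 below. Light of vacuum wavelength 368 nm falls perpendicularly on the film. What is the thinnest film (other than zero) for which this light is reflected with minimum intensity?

Ray reflecting at the top interface goes from n = 1.17 toward n = 2.21: a half-wave phase shift.
Ray reflecting at the bottom interface goes from n = 2.21 toward n = 1.53: no phase shift.
Exactly one π shift → a net half-wave offset.
For dark reflection here: 2 n t = m λ.
Minimum nonzero at m = 1: t = λ / (2 n) = 368 / (2 × 2.21) = 83.3 nm.

83.3 nm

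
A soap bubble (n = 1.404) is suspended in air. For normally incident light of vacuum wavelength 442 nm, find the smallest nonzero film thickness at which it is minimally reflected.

At the upper boundary (n = 1.0 to n = 1.404) the reflected ray undergoes a half-wave phase shift.
At the lower boundary (n = 1.404 to n = 1.0) the reflected ray undergoes no phase shift.
Exactly one π shift → a net half-wave offset.
With one net inversion, destructive interference in reflection requires 2 n t = m λ.
Minimum nonzero at m = 1: t = λ / (2 n) = 442 / (2 × 1.404) = 157 nm.

157 nm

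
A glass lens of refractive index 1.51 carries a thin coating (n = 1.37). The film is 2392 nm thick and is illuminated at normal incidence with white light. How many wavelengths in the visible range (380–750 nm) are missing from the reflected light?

8

Ray reflecting at the top interface goes from n = 1.0 toward n = 1.37: a half-wave phase shift.
At the lower boundary (n = 1.37 to n = 1.51) the reflected ray undergoes a half-wave phase shift.
Net: no relative phase inversion (both shifts match).
With no net inversion, destructive interference in reflection requires 2 n t = (m + ½) λ.
λ = 2 n t / (m + ½) = 6554 / (m + ½) nm.
m=8: 771 nm (IR); m=9: 690 nm (visible); m=10: 624 nm (visible); m=11: 570 nm (visible); m=12: 524 nm (visible); m=13: 485 nm (visible); m=14: 452 nm (visible); m=15: 423 nm (visible); m=16: 397 nm (visible); m=17: 375 nm (UV).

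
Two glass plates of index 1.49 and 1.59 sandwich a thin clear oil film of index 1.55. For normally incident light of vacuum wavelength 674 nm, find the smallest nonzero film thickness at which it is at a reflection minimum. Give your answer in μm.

Top surface (1.49 → 1.55): reflection off a higher-index medium gives a half-wave phase shift.
Bottom surface (1.55 → 1.59): reflection off a higher-index medium gives a half-wave phase shift.
Net: no relative phase inversion (both shifts match).
For weak reflection here: 2 n t = (m + ½) λ.
Minimum at m = 0: t = λ / (4 n) = 674 / (4 × 1.55) = 109 nm.

0.109 μm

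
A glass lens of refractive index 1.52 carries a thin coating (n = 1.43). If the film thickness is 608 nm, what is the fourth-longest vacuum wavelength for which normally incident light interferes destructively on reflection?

497 nm

Top surface (1.0 → 1.43): reflection off a higher-index medium gives a half-wave phase shift.
At the lower boundary (n = 1.43 to n = 1.52) the reflected ray undergoes a half-wave phase shift.
Net: no relative phase inversion (both shifts match).
With no net inversion, destructive interference in reflection requires 2 n t = (m + ½) λ.
λ = 2 n t / (m + ½). The fourth-longest wavelength is m = 3: λ = 2 × 1.43 × 608 / 3.50 = 497 nm.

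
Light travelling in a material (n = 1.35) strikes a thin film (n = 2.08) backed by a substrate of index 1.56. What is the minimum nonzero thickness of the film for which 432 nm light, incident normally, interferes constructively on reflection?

Ray reflecting at the top interface goes from n = 1.35 toward n = 2.08: a half-wave phase shift.
Ray reflecting at the bottom interface goes from n = 2.08 toward n = 1.56: no phase shift.
The two reflections differ by half a wavelength.
For bright reflection here: 2 n t = (m + ½) λ.
Minimum at m = 0: t = λ / (4 n) = 432 / (4 × 2.08) = 51.9 nm.

51.9 nm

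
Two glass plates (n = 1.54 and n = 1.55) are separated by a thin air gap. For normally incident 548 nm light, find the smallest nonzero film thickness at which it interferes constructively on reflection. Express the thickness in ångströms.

1370 Å

Ray reflecting at the top interface goes from n = 1.54 toward n = 1.0: no phase shift.
Ray reflecting at the bottom interface goes from n = 1.0 toward n = 1.55: a half-wave phase shift.
The two reflections differ by half a wavelength.
So the condition for constructive reflection is 2 n t = (m + ½) λ.
Minimum at m = 0: t = λ / (4 n) = 548 / (4 × 1.0) = 137 nm.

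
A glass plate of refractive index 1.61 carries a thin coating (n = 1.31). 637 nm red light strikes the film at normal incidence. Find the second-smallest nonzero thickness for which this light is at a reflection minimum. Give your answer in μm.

0.365 μm

Top surface (1.0 → 1.31): reflection off a higher-index medium gives a half-wave phase shift.
At the lower boundary (n = 1.31 to n = 1.61) the reflected ray undergoes a half-wave phase shift.
Net: no relative phase inversion (both shifts match).
For minimum reflection here: 2 n t = (m + ½) λ.
The second-smallest nonzero thickness corresponds to m = 1: t = (m + ½) λ / (2 n) = 1.50 × 637 / (2 × 1.31) = 365 nm.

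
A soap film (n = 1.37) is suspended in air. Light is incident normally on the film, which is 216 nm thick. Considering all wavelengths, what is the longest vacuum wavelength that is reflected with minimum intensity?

592 nm

At the upper boundary (n = 1.0 to n = 1.37) the reflected ray undergoes a half-wave phase shift.
Bottom surface (1.37 → 1.0): reflection off a lower-index medium gives no phase shift.
The two reflections differ by half a wavelength.
With one net inversion, destructive interference in reflection requires 2 n t = m λ.
λ = 2 n t / m. The longest wavelength is m = 1: λ = 2 × 1.37 × 216 / 1.00 = 592 nm.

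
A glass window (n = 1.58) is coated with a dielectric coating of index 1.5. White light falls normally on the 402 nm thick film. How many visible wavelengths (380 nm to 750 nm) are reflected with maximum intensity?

Top surface (1.0 → 1.5): reflection off a higher-index medium gives a half-wave phase shift.
At the lower boundary (n = 1.5 to n = 1.58) the reflected ray undergoes a half-wave phase shift.
Zero or two π shifts → no net half-wave offset.
So the condition for constructive reflection is 2 n t = m λ.
λ = 2 n t / m = 1206 / m nm.
m=1: 1206 nm (IR); m=2: 603 nm (visible); m=3: 402 nm (visible); m=4: 302 nm (UV).

2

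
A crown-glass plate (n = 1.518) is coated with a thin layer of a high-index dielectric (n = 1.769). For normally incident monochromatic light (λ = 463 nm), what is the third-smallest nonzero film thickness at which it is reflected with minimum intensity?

393 nm

At the upper boundary (n = 1.0 to n = 1.769) the reflected ray undergoes a half-wave phase shift.
At the lower boundary (n = 1.769 to n = 1.518) the reflected ray undergoes no phase shift.
The two reflections differ by half a wavelength.
With one net inversion, destructive interference in reflection requires 2 n t = m λ.
The third-smallest nonzero thickness corresponds to m = 3: t = m λ / (2 n) = 3.00 × 463 / (2 × 1.769) = 393 nm.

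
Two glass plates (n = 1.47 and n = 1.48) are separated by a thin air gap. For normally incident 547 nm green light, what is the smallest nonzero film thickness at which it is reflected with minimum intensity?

Ray reflecting at the top interface goes from n = 1.47 toward n = 1.0: no phase shift.
Bottom surface (1.0 → 1.48): reflection off a higher-index medium gives a half-wave phase shift.
Net: one phase inversion between the two reflected rays.
So the condition for destructive reflection is 2 n t = m λ.
The smallest nonzero thickness corresponds to m = 1: t = m λ / (2 n) = 1.00 × 547 / (2 × 1.0) = 274 nm.

274 nm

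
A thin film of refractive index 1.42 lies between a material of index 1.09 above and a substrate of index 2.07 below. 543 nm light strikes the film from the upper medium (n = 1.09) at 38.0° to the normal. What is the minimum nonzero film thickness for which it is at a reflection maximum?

217 nm

Ray reflecting at the top interface goes from n = 1.09 toward n = 1.42: a half-wave phase shift.
Bottom surface (1.42 → 2.07): reflection off a higher-index medium gives a half-wave phase shift.
Net: no relative phase inversion (both shifts match).
So the condition for constructive reflection is 2 n t cos θ_r = m λ.
Snell's law: 1.09 sin 38.0° = 1.42 sin θ_r → sin θ_r = 0.473, cos θ_r = 0.881.
Minimum nonzero at m = 1: t = λ / (2 n cos θ_r) = 543 / (2 × 1.42 × 0.881) = 217 nm.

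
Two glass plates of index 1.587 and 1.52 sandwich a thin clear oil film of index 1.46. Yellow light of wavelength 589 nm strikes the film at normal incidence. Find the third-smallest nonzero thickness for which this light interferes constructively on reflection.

Ray reflecting at the top interface goes from n = 1.587 toward n = 1.46: no phase shift.
Ray reflecting at the bottom interface goes from n = 1.46 toward n = 1.52: a half-wave phase shift.
Exactly one π shift → a net half-wave offset.
For maximum reflection here: 2 n t = (m + ½) λ.
The third-smallest nonzero thickness corresponds to m = 2: t = (m + ½) λ / (2 n) = 2.50 × 589 / (2 × 1.46) = 504 nm.

504 nm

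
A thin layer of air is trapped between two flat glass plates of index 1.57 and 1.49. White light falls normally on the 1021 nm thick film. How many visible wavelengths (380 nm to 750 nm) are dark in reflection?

Ray reflecting at the top interface goes from n = 1.57 toward n = 1.0: no phase shift.
Ray reflecting at the bottom interface goes from n = 1.0 toward n = 1.49: a half-wave phase shift.
Net: one phase inversion between the two reflected rays.
With one net inversion, destructive interference in reflection requires 2 n t = m λ.
λ = 2 n t / m = 2042 / m nm.
m=2: 1021 nm (IR); m=3: 681 nm (visible); m=4: 511 nm (visible); m=5: 408 nm (visible); m=6: 340 nm (UV).

3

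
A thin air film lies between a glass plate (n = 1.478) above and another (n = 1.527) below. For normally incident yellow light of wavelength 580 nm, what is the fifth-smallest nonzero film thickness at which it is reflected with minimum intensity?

1450 nm

At the upper boundary (n = 1.478 to n = 1.0) the reflected ray undergoes no phase shift.
Bottom surface (1.0 → 1.527): reflection off a higher-index medium gives a half-wave phase shift.
Exactly one π shift → a net half-wave offset.
So the condition for destructive reflection is 2 n t = m λ.
The fifth-smallest nonzero thickness corresponds to m = 5: t = m λ / (2 n) = 5.00 × 580 / (2 × 1.0) = 1450 nm.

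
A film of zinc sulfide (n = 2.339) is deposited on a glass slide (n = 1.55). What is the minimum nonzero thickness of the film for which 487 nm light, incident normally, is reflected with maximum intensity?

At the upper boundary (n = 1.0 to n = 2.339) the reflected ray undergoes a half-wave phase shift.
Bottom surface (2.339 → 1.55): reflection off a lower-index medium gives no phase shift.
Net: one phase inversion between the two reflected rays.
So the condition for constructive reflection is 2 n t = (m + ½) λ.
Minimum at m = 0: t = λ / (4 n) = 487 / (4 × 2.339) = 52.1 nm.

52.1 nm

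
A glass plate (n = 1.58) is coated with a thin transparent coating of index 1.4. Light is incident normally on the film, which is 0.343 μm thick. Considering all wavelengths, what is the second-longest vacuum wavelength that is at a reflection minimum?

Top surface (1.0 → 1.4): reflection off a higher-index medium gives a half-wave phase shift.
At the lower boundary (n = 1.4 to n = 1.58) the reflected ray undergoes a half-wave phase shift.
The two reflections carry the same phase change, so no net offset.
So the condition for destructive reflection is 2 n t = (m + ½) λ.
λ = 2 n t / (m + ½). The second-longest wavelength is m = 1: λ = 2 × 1.4 × 343 / 1.50 = 640 nm.

640 nm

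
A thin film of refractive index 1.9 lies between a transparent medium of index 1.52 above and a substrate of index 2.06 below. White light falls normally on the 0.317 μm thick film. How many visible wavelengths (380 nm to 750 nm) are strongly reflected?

Top surface (1.52 → 1.9): reflection off a higher-index medium gives a half-wave phase shift.
Bottom surface (1.9 → 2.06): reflection off a higher-index medium gives a half-wave phase shift.
Net: no relative phase inversion (both shifts match).
So the condition for constructive reflection is 2 n t = m λ.
λ = 2 n t / m = 1205 / m nm.
m=1: 1205 nm (IR); m=2: 602 nm (visible); m=3: 402 nm (visible); m=4: 301 nm (UV).

2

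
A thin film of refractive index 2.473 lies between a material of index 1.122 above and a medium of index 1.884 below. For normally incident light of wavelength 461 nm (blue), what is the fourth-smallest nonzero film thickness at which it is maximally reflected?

326 nm

Ray reflecting at the top interface goes from n = 1.122 toward n = 2.473: a half-wave phase shift.
Bottom surface (2.473 → 1.884): reflection off a lower-index medium gives no phase shift.
Exactly one π shift → a net half-wave offset.
With one net inversion, constructive interference in reflection requires 2 n t = (m + ½) λ.
The fourth-smallest nonzero thickness corresponds to m = 3: t = (m + ½) λ / (2 n) = 3.50 × 461 / (2 × 2.473) = 326 nm.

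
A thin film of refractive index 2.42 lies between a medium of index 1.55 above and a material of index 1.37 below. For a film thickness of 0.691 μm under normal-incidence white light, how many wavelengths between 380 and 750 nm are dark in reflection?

At the upper boundary (n = 1.55 to n = 2.42) the reflected ray undergoes a half-wave phase shift.
At the lower boundary (n = 2.42 to n = 1.37) the reflected ray undergoes no phase shift.
The two reflections differ by half a wavelength.
So the condition for destructive reflection is 2 n t = m λ.
λ = 2 n t / m = 3344 / m nm.
m=4: 836 nm (IR); m=5: 669 nm (visible); m=6: 557 nm (visible); m=7: 478 nm (visible); m=8: 418 nm (visible); m=9: 372 nm (UV).

4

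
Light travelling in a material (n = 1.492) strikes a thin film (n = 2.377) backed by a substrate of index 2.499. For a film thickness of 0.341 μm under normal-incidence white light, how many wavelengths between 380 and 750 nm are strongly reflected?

2

At the upper boundary (n = 1.492 to n = 2.377) the reflected ray undergoes a half-wave phase shift.
Ray reflecting at the bottom interface goes from n = 2.377 toward n = 2.499: a half-wave phase shift.
The two reflections carry the same phase change, so no net offset.
For strong reflection here: 2 n t = m λ.
λ = 2 n t / m = 1621 / m nm.
m=2: 811 nm (IR); m=3: 540 nm (visible); m=4: 405 nm (visible); m=5: 324 nm (UV).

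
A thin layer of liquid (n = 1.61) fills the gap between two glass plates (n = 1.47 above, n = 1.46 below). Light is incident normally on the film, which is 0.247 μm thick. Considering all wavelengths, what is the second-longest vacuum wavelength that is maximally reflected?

530 nm

At the upper boundary (n = 1.47 to n = 1.61) the reflected ray undergoes a half-wave phase shift.
At the lower boundary (n = 1.61 to n = 1.46) the reflected ray undergoes no phase shift.
Net: one phase inversion between the two reflected rays.
With one net inversion, constructive interference in reflection requires 2 n t = (m + ½) λ.
λ = 2 n t / (m + ½). The second-longest wavelength is m = 1: λ = 2 × 1.61 × 247 / 1.50 = 530 nm.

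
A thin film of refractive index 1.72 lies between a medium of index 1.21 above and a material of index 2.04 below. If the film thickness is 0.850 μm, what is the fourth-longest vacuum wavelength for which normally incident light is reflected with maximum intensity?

731 nm

At the upper boundary (n = 1.21 to n = 1.72) the reflected ray undergoes a half-wave phase shift.
At the lower boundary (n = 1.72 to n = 2.04) the reflected ray undergoes a half-wave phase shift.
Net: no relative phase inversion (both shifts match).
With no net inversion, constructive interference in reflection requires 2 n t = m λ.
λ = 2 n t / m. The fourth-longest wavelength is m = 4: λ = 2 × 1.72 × 850 / 4.00 = 731 nm.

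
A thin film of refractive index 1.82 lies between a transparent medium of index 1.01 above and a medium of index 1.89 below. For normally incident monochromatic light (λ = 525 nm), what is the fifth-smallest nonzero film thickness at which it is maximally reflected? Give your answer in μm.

Ray reflecting at the top interface goes from n = 1.01 toward n = 1.82: a half-wave phase shift.
Ray reflecting at the bottom interface goes from n = 1.82 toward n = 1.89: a half-wave phase shift.
Zero or two π shifts → no net half-wave offset.
With no net inversion, constructive interference in reflection requires 2 n t = m λ.
The fifth-smallest nonzero thickness corresponds to m = 5: t = m λ / (2 n) = 5.00 × 525 / (2 × 1.82) = 721 nm.

0.721 μm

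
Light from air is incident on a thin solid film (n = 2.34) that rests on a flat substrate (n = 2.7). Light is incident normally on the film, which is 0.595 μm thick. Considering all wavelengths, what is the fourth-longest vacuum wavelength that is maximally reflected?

Top surface (1.0 → 2.34): reflection off a higher-index medium gives a half-wave phase shift.
At the lower boundary (n = 2.34 to n = 2.7) the reflected ray undergoes a half-wave phase shift.
Net: no relative phase inversion (both shifts match).
For strong reflection here: 2 n t = m λ.
λ = 2 n t / m. The fourth-longest wavelength is m = 4: λ = 2 × 2.34 × 595 / 4.00 = 696 nm.

696 nm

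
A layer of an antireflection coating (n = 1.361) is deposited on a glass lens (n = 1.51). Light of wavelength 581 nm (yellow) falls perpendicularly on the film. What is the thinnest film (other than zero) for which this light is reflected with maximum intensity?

Top surface (1.0 → 1.361): reflection off a higher-index medium gives a half-wave phase shift.
Bottom surface (1.361 → 1.51): reflection off a higher-index medium gives a half-wave phase shift.
Zero or two π shifts → no net half-wave offset.
For bright reflection here: 2 n t = m λ.
Minimum nonzero at m = 1: t = λ / (2 n) = 581 / (2 × 1.361) = 213 nm.

213 nm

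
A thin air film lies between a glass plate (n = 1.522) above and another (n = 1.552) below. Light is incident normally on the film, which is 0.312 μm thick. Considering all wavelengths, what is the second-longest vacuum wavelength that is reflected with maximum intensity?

416 nm

Ray reflecting at the top interface goes from n = 1.522 toward n = 1.0: no phase shift.
Bottom surface (1.0 → 1.552): reflection off a higher-index medium gives a half-wave phase shift.
The two reflections differ by half a wavelength.
For strong reflection here: 2 n t = (m + ½) λ.
λ = 2 n t / (m + ½). The second-longest wavelength is m = 1: λ = 2 × 1.0 × 312 / 1.50 = 416 nm.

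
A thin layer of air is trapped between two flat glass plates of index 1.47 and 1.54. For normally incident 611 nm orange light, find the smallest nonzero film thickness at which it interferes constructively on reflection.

153 nm

Ray reflecting at the top interface goes from n = 1.47 toward n = 1.0: no phase shift.
At the lower boundary (n = 1.0 to n = 1.54) the reflected ray undergoes a half-wave phase shift.
Net: one phase inversion between the two reflected rays.
With one net inversion, constructive interference in reflection requires 2 n t = (m + ½) λ.
Minimum at m = 0: t = λ / (4 n) = 611 / (4 × 1.0) = 153 nm.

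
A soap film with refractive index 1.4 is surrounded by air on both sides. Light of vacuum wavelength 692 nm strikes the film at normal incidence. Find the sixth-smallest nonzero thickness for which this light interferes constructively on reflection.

1359 nm

Top surface (1.0 → 1.4): reflection off a higher-index medium gives a half-wave phase shift.
At the lower boundary (n = 1.4 to n = 1.0) the reflected ray undergoes no phase shift.
Exactly one π shift → a net half-wave offset.
For maximum reflection here: 2 n t = (m + ½) λ.
The sixth-smallest nonzero thickness corresponds to m = 5: t = (m + ½) λ / (2 n) = 5.50 × 692 / (2 × 1.4) = 1359 nm.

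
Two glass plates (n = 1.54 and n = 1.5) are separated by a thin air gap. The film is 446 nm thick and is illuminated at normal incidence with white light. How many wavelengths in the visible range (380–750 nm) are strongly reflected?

Ray reflecting at the top interface goes from n = 1.54 toward n = 1.0: no phase shift.
At the lower boundary (n = 1.0 to n = 1.5) the reflected ray undergoes a half-wave phase shift.
Exactly one π shift → a net half-wave offset.
So the condition for constructive reflection is 2 n t = (m + ½) λ.
λ = 2 n t / (m + ½) = 892 / (m + ½) nm.
m=0: 1784 nm (IR); m=1: 595 nm (visible); m=2: 357 nm (UV).

1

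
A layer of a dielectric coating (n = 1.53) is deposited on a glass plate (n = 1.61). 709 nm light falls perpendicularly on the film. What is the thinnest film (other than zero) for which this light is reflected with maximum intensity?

232 nm

At the upper boundary (n = 1.0 to n = 1.53) the reflected ray undergoes a half-wave phase shift.
Bottom surface (1.53 → 1.61): reflection off a higher-index medium gives a half-wave phase shift.
Zero or two π shifts → no net half-wave offset.
With no net inversion, constructive interference in reflection requires 2 n t = m λ.
Minimum nonzero at m = 1: t = λ / (2 n) = 709 / (2 × 1.53) = 232 nm.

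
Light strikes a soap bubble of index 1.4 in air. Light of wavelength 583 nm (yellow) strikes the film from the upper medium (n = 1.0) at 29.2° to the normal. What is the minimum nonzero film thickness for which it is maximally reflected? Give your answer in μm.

0.111 μm

Ray reflecting at the top interface goes from n = 1.0 toward n = 1.4: a half-wave phase shift.
Bottom surface (1.4 → 1.0): reflection off a lower-index medium gives no phase shift.
The two reflections differ by half a wavelength.
With one net inversion, constructive interference in reflection requires 2 n t cos θ_r = (m + ½) λ.
Snell's law: 1.0 sin 29.2° = 1.4 sin θ_r → sin θ_r = 0.348, cos θ_r = 0.937.
Minimum at m = 0: t = λ / (4 n cos θ_r) = 583 / (4 × 1.4 × 0.937) = 111 nm.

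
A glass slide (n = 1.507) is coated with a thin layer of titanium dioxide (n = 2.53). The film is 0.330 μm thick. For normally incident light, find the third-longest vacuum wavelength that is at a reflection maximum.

Ray reflecting at the top interface goes from n = 1.0 toward n = 2.53: a half-wave phase shift.
Bottom surface (2.53 → 1.507): reflection off a lower-index medium gives no phase shift.
The two reflections differ by half a wavelength.
With one net inversion, constructive interference in reflection requires 2 n t = (m + ½) λ.
λ = 2 n t / (m + ½). The third-longest wavelength is m = 2: λ = 2 × 2.53 × 330 / 2.50 = 668 nm.

668 nm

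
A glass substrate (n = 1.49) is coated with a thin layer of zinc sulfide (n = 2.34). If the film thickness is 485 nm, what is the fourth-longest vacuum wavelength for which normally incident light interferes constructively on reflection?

649 nm

Ray reflecting at the top interface goes from n = 1.0 toward n = 2.34: a half-wave phase shift.
Bottom surface (2.34 → 1.49): reflection off a lower-index medium gives no phase shift.
Net: one phase inversion between the two reflected rays.
So the condition for constructive reflection is 2 n t = (m + ½) λ.
λ = 2 n t / (m + ½). The fourth-longest wavelength is m = 3: λ = 2 × 2.34 × 485 / 3.50 = 649 nm.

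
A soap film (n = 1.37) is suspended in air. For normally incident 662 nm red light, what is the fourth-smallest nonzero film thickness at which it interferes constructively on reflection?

846 nm

Top surface (1.0 → 1.37): reflection off a higher-index medium gives a half-wave phase shift.
At the lower boundary (n = 1.37 to n = 1.0) the reflected ray undergoes no phase shift.
Exactly one π shift → a net half-wave offset.
With one net inversion, constructive interference in reflection requires 2 n t = (m + ½) λ.
The fourth-smallest nonzero thickness corresponds to m = 3: t = (m + ½) λ / (2 n) = 3.50 × 662 / (2 × 1.37) = 846 nm.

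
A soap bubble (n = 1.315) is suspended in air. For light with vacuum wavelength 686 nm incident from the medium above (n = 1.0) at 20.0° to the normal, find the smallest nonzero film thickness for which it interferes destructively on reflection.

Ray reflecting at the top interface goes from n = 1.0 toward n = 1.315: a half-wave phase shift.
Ray reflecting at the bottom interface goes from n = 1.315 toward n = 1.0: no phase shift.
The two reflections differ by half a wavelength.
For minimum reflection here: 2 n t cos θ_r = m λ.
Snell's law: 1.0 sin 20.0° = 1.315 sin θ_r → sin θ_r = 0.260, cos θ_r = 0.966.
Minimum nonzero at m = 1: t = λ / (2 n cos θ_r) = 686 / (2 × 1.315 × 0.966) = 270 nm.

270 nm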